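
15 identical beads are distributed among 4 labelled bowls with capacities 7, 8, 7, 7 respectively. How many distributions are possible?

372

Ignoring the caps, the number of non-negative solutions to x_1+…+x_4 = 15 is C(18,3) = 816.
Subtract solutions that violate a single cap (substitute x_i' = x_i − (cap_i+1)): x_1 ≥ 8 gives C(10,3) = 120; x_2 ≥ 9 gives C(9,3) = 84; x_3 ≥ 8 gives C(10,3) = 120; x_4 ≥ 8 gives C(10,3) = 120. Together 444.
No two caps can be exceeded simultaneously, so the pair terms are all 0.
By inclusion–exclusion the count is 816 − 444 + 0 = 372.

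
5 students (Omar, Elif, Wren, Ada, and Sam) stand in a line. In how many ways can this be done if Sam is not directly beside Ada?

There are 5! = 120 arrangements in all. If Sam and Ada are adjacent, merging them into one block gives 2·(4)! = 48 arrangements.
So 120 − 48 = 72 arrangements keep them apart.

72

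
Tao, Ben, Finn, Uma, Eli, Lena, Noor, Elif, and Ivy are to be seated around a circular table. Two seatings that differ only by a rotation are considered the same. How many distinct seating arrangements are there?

40320

Seat Tao anywhere (absorbing the rotational symmetry), then permute the other 8: (8)! = 40320.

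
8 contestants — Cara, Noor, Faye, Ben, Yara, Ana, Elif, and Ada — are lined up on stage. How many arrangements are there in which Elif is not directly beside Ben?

30240

Of the 8! = 40320 arrangements, those with Elif and Ben adjacent number 2 × 7! = 10080 (treat the pair as a block with 2 internal orders).
Complementary counting: 40320 − 10080 = 30240.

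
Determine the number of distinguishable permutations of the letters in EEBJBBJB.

420

EEBJBBJB has 8 letters with B appearing 4 times, E appearing twice, and J appearing twice.
The number of distinct arrangements is 8!/(4!·2!·2!) = 40320/96 = 420.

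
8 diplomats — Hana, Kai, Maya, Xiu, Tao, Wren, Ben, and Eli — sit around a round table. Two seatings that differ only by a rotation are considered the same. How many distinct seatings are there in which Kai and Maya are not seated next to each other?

All circular seatings of 8 people number (7)! = 5040.
Seatings with Kai beside Maya: treat them as a block with 2 internal orders, giving 2 × (6)! = 1440.
Subtracting, 5040 − 1440 = 3600.

3600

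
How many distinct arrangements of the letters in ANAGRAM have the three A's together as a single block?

Treat the 3 copies of A as a single block. The multiset to arrange is then {AAA, G, M, N, R}, 5 items in all.
All 5 items are distinct, so there are (5)! = 120 arrangements.

120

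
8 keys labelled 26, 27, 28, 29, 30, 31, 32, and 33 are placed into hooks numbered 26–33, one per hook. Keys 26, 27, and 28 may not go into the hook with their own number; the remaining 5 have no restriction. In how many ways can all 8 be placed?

Let Aᵢ (for i ∈ {26, 27, 28}) be the placements that put key i in its forbidden hook. Any j of these fix j positions, leaving (8−j)! ways to fill the rest, and there are C(3,j) ways to pick which j.
By inclusion–exclusion, the number of valid placements is Σ_{j=0}^{3} (−1)^j C(3,j)·(8−j)!.
Computing: 40320 − 15120 + 2160 − 120 = 27240.

27240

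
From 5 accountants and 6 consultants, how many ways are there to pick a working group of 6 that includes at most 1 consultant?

Split by how many consultants are chosen (0 through 1).
Sum: C(6,0)·C(5,6) + C(6,1)·C(5,5) = 0 + 6 = 6.

6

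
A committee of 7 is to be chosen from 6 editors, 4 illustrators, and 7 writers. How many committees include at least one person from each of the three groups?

Total 7-person selections from all 17: C(17,7) = 19448.
Selections missing a whole group: no editors → C(11,7) = 330; no illustrators → C(13,7) = 1716; no writers → C(10,7) = 120.
Add back selections omitting two groups (i.e. drawn from a single group): C(6,7) + C(4,7) + C(7,7) = 1.
By inclusion–exclusion: 19448 − 2166 + 1 = 17283.

17283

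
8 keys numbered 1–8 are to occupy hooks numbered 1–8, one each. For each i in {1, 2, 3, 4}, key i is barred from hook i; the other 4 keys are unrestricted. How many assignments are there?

24024

Let Aᵢ (for 1 ≤ i ≤ 4) be the placements that put key i in its forbidden hook. Any j of these fix j positions, leaving (8−j)! ways to fill the rest, and there are C(4,j) ways to pick which j.
By inclusion–exclusion, the number of valid placements is Σ_{j=0}^{4} (−1)^j C(4,j)·(8−j)!.
Computing: 40320 − 20160 + 4320 − 480 + 24 = 24024.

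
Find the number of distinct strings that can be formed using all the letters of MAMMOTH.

840

The 7 letters of MAMMOTH have repeats: M appearing 3 times.
So there are 7! / (3!) = 840 distinguishable arrangements.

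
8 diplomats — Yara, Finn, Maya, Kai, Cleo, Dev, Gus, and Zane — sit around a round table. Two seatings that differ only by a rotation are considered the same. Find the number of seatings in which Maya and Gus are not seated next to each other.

Without the restriction there are (7)! = 5040 seatings.
Seatings with Maya beside Gus: treat them as a block with 2 internal orders, giving 2 × (6)! = 1440.
Subtracting, 5040 − 1440 = 3600.

3600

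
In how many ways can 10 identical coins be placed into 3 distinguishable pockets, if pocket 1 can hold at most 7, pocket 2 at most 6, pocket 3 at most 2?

Without the upper bounds there are C(12,2) = 66 ways to split 10 among 3 pockets.
Subtract solutions that violate a single cap (substitute x_i' = x_i − (cap_i+1)): x_1 ≥ 8 gives C(4,2) = 6; x_2 ≥ 7 gives C(5,2) = 10; x_3 ≥ 3 gives C(9,2) = 36. Together 52.
Add back pairs where two caps are both exceeded: 0 + 0 + 1 = 1.
By inclusion–exclusion the count is 66 − 52 + 1 = 15.

15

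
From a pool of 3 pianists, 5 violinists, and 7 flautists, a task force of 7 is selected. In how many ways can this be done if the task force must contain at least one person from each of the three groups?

With no constraint there are C(15,7) = 6435 possible selections.
Subtract selections that omit an entire group: no pianists → C(12,7) = 792; no violinists → C(10,7) = 120; no flautists → C(8,7) = 8.
Add back selections omitting two groups (i.e. drawn from a single group): C(3,7) + C(5,7) + C(7,7) = 1.
By inclusion–exclusion: 6435 − 920 + 1 = 5516.

5516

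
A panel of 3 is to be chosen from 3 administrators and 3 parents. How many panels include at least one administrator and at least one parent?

18

With no constraint there are C(6,3) = 20 possible selections.
Selections missing a whole group: no administrators → C(3,3) = 1; no parents → C(3,3) = 1.
Both groups omitted at once is impossible, so 20 − 2 = 18.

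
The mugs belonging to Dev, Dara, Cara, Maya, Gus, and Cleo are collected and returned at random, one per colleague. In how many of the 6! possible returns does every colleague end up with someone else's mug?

Count assignments avoiding every fixed point. For any j of the 6 colleagues fixed to their own mug, the other 6−j can be arranged in (6−j)! ways.
By inclusion–exclusion this is Σ_{j=0}^{6} (−1)^j C(6,j)·(6−j)!.
Computing: 720 − 720 + 360 − 120 + 30 − 6 + 1 = 265.

265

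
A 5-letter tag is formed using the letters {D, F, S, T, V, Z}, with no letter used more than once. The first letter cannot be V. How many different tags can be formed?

600

The first letter has 6−1 = 5 choices (anything except V).
The remaining 4 letters are filled from the other 5 symbols without repetition: 5 × 4 × 3 × 2 = 120.
Total: 5 × 120 = 600.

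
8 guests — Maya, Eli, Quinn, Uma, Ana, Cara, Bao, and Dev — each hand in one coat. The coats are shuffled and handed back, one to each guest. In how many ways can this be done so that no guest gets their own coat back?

Count assignments avoiding every fixed point. For any j of the 8 guests fixed to their own coat, the other 8−j can be arranged in (8−j)! ways.
By inclusion–exclusion this is Σ_{j=0}^{8} (−1)^j C(8,j)·(8−j)!.
Computing: 40320 − 40320 + 20160 − 6720 + 1680 − 336 + 56 − 8 + 1 = 14833.

14833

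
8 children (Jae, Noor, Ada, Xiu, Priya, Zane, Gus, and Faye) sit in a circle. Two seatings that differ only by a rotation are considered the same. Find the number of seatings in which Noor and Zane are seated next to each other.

Treat {Noor, Zane} as one unit (2 internal orders) and seat the resulting 7 units around the table: (6)! circular arrangements.
So 2 × (6)! = 2 × 720 = 1440.

1440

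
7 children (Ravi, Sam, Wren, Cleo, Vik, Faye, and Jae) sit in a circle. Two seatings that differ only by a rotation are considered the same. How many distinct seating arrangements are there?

720

Fix one person's seat to break rotational symmetry; the remaining 6 people can be arranged in (6)! = 720 ways.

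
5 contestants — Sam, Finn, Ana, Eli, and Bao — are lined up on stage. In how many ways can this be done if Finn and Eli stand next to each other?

48

Place the 3 others and the Finn-Eli pair as 4 objects in a line; the pair has 2 internal arrangements.
That gives 2 × 4! = 2 × 24 = 48.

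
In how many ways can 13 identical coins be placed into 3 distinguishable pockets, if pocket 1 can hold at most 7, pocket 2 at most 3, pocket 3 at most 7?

Ignoring the caps, the number of non-negative solutions to x_1+…+x_3 = 13 is C(15,2) = 105.
Subtract solutions that violate a single cap (substitute x_i' = x_i − (cap_i+1)): x_1 ≥ 8 gives C(7,2) = 21; x_2 ≥ 4 gives C(11,2) = 55; x_3 ≥ 8 gives C(7,2) = 21. Together 97.
Add back pairs where two caps are both exceeded: 3 + 0 + 3 = 6.
By inclusion–exclusion the count is 105 − 97 + 6 = 14.

14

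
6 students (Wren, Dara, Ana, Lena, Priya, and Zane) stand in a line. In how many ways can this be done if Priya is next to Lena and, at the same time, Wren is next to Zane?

96

Treat {Priya,Lena} as one block (2 orders) and {Wren,Zane} as another (2 orders).
That leaves 4 units to arrange: 2 × 2 × 4! = 4 × 24 = 96.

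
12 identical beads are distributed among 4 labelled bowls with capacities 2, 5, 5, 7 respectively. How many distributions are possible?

77

Without the upper bounds there are C(15,3) = 455 ways to split 12 among 4 bowls.
Subtract solutions that violate a single cap (substitute x_i' = x_i − (cap_i+1)): x_1 ≥ 3 gives C(12,3) = 220; x_2 ≥ 6 gives C(9,3) = 84; x_3 ≥ 6 gives C(9,3) = 84; x_4 ≥ 8 gives C(7,3) = 35. Together 423.
Add back pairs where two caps are both exceeded: 20 + 20 + 4 + 1 + 0 + 0 = 45.
By inclusion–exclusion the count is 455 − 423 + 45 = 77.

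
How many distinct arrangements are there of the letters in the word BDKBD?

The 5 letters of BDKBD have repeats: B appearing twice and D appearing twice.
So there are 5! / (2!·2!) = 30 distinguishable arrangements.

30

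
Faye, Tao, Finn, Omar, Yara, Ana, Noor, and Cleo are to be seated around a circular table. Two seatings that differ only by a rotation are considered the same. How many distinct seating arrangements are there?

Seat Faye anywhere (absorbing the rotational symmetry), then permute the other 7: (7)! = 5040.

5040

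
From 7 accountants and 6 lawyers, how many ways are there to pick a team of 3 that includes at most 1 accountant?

Split by how many accountants are chosen (0 through 1).
Sum: C(7,0)·C(6,3) + C(7,1)·C(6,2) = 20 + 105 = 125.

125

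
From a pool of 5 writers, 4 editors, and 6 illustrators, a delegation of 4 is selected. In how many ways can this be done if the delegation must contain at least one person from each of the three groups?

720

Unrestricted: C(15,4) = 1365 ways to pick any 4 of the 15.
Subtract selections that omit an entire group: no writers → C(10,4) = 210; no editors → C(11,4) = 330; no illustrators → C(9,4) = 126.
Add back selections omitting two groups (i.e. drawn from a single group): C(5,4) + C(4,4) + C(6,4) = 21.
By inclusion–exclusion: 1365 − 666 + 21 = 720.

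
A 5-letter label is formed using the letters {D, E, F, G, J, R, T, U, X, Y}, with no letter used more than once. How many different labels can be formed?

30240

This is a permutation of 5 out of 10: P(10,5) = 10!/5!.
That product is 10 × 9 × 8 × 7 × 6 = 30240.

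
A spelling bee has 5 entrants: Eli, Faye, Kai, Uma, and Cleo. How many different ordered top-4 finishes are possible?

This is an ordered selection of 4 from 5: P(5,4).
That gives 5 × 4 × 3 × 2 = 120.

120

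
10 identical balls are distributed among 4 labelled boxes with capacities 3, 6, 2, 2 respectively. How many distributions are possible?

By stars and bars, unrestricted non-negative solutions to x_1+…+x_4 = 10 number C(10+3,3) = 286.
Subtract solutions that violate a single cap (substitute x_i' = x_i − (cap_i+1)): x_1 ≥ 4 gives C(9,3) = 84; x_2 ≥ 7 gives C(6,3) = 20; x_3 ≥ 3 gives C(10,3) = 120; x_4 ≥ 3 gives C(10,3) = 120. Together 344.
Add back pairs where two caps are both exceeded: 0 + 20 + 20 + 1 + 1 + 35 = 77.
Subtract triples: 0 + 0 + 1 + 0 = 1.
By inclusion–exclusion the count is 286 − 344 + 77 − 1 = 18.

18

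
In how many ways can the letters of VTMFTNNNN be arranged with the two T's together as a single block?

Treat the 2 copies of T as a single block. The multiset to arrange is then {TT, F, M, N, N, N, N, V}, 8 items in all.
That gives (8)!/(4!) = 1680 arrangements.

1680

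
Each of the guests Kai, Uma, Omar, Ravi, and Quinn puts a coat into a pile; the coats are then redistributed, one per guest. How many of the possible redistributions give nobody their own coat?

44

Count assignments avoiding every fixed point. For any j of the 5 guests fixed to their own coat, the other 5−j can be arranged in (5−j)! ways.
By inclusion–exclusion this is Σ_{j=0}^{5} (−1)^j C(5,j)·(5−j)!.
Computing: 120 − 120 + 60 − 20 + 5 − 1 = 44.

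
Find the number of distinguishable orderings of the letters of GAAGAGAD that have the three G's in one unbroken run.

Treat the 3 copies of G as a single block. The multiset to arrange is then {GGG, A, A, A, A, D}, 6 items in all.
That gives (6)!/(4!) = 30 arrangements.

30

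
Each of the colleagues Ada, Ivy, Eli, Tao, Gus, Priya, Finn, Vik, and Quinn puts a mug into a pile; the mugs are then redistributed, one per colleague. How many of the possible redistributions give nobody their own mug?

133496

Let Aᵢ be the assignments in which colleague i gets their own mug. We want the size of the complement of A₁∪…∪A_9.
By inclusion–exclusion this is Σ_{j=0}^{9} (−1)^j C(9,j)·(9−j)!.
Computing: 362880 − 362880 + 181440 − 60480 + 15120 − 3024 + 504 − 72 + 9 − 1 = 133496.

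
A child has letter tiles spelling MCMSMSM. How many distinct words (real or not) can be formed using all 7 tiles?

105

The 7 letters of MCMSMSM have repeats: M appearing 4 times and S appearing twice.
So there are 7! / (4!·2!) = 105 distinguishable arrangements.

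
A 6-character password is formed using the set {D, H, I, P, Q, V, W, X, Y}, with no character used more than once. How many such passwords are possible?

60480

This is a permutation of 6 out of 9: P(9,6) = 9!/3!.
9 × 8 × 7 × 6 × 5 × 4 = 60480.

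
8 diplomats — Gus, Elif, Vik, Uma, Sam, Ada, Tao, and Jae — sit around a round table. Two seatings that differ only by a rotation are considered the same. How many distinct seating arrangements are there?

Seat Gus anywhere (absorbing the rotational symmetry), then permute the other 7: (7)! = 5040.

5040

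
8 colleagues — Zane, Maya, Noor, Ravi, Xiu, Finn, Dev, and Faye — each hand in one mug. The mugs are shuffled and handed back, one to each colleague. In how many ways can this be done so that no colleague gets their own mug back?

14833

This is the derangement count D_8: permutations of 8 items with no fixed point.
By inclusion–exclusion this is Σ_{j=0}^{8} (−1)^j C(8,j)·(8−j)!.
Computing: 40320 − 40320 + 20160 − 6720 + 1680 − 336 + 56 − 8 + 1 = 14833.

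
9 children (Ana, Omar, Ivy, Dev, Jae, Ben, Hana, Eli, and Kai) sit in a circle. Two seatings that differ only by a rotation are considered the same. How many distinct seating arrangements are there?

40320

Around a circle, 9 distinct people have 9!/9 = (8)! = 40320 rotationally distinct seatings.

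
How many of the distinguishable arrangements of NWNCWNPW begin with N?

Fix N in the first position and arrange the remaining 7 letters.
Those 7 letters have N appearing twice and W appearing 3 times, giving (7)!/(3!·2!) = 420.

420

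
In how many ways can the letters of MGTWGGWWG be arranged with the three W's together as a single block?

Treat the 3 copies of W as a single block. The multiset to arrange is then {WWW, G, G, G, G, M, T}, 7 items in all.
That gives (7)!/(4!) = 210 arrangements.

210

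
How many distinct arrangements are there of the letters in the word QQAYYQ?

60

Letter multiplicities in QQAYYQ: A×1, Q×3, Y×2.
The number of distinct arrangements is 6!/(3!·2!) = 720/12 = 60.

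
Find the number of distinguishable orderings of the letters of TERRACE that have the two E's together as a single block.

360

Treat the 2 copies of E as a single block. The multiset to arrange is then {EE, A, C, R, R, T}, 6 items in all.
That gives (6)!/(2!) = 360 arrangements.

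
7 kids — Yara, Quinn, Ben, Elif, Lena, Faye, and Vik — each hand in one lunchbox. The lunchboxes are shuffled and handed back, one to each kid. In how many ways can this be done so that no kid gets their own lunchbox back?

Count assignments avoiding every fixed point. For any j of the 7 kids fixed to their own lunchbox, the other 7−j can be arranged in (7−j)! ways.
By inclusion–exclusion this is Σ_{j=0}^{7} (−1)^j C(7,j)·(7−j)!.
Computing: 5040 − 5040 + 2520 − 840 + 210 − 42 + 7 − 1 = 1854.

1854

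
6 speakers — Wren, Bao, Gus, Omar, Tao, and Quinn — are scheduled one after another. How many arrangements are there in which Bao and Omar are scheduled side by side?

Place the 4 others and the Bao-Omar pair as 5 objects in a line; the pair has 2 internal arrangements.
So the count is 2·(5)! = 240.

240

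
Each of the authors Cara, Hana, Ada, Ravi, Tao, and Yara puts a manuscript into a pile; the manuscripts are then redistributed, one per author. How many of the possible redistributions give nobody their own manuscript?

265

Let Aᵢ be the assignments in which author i gets their own manuscript. We want the size of the complement of A₁∪…∪A_6.
By inclusion–exclusion this is Σ_{j=0}^{6} (−1)^j C(6,j)·(6−j)!.
Computing: 720 − 720 + 360 − 120 + 30 − 6 + 1 = 265.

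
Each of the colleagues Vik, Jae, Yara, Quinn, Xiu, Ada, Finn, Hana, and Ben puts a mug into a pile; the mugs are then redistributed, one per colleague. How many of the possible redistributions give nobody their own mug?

Count assignments avoiding every fixed point. For any j of the 9 colleagues fixed to their own mug, the other 9−j can be arranged in (9−j)! ways.
By inclusion–exclusion this is Σ_{j=0}^{9} (−1)^j C(9,j)·(9−j)!.
Computing: 362880 − 362880 + 181440 − 60480 + 15120 − 3024 + 504 − 72 + 9 − 1 = 133496.

133496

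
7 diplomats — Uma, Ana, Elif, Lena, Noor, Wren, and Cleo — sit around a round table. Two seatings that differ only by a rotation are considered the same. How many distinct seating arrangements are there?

Fix one person's seat to break rotational symmetry; the remaining 6 people can be arranged in (6)! = 720 ways.

720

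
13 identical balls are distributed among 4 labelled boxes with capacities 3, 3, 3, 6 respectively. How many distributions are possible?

By stars and bars, unrestricted non-negative solutions to x_1+…+x_4 = 13 number C(13+3,3) = 560.
Subtract solutions that violate a single cap (substitute x_i' = x_i − (cap_i+1)): x_1 ≥ 4 gives C(12,3) = 220; x_2 ≥ 4 gives C(12,3) = 220; x_3 ≥ 4 gives C(12,3) = 220; x_4 ≥ 7 gives C(9,3) = 84. Together 744.
Add back pairs where two caps are both exceeded: 56 + 56 + 10 + 56 + 10 + 10 = 198.
Subtract triples: 4 + 0 + 0 + 0 = 4.
By inclusion–exclusion the count is 560 − 744 + 198 − 4 = 10.

10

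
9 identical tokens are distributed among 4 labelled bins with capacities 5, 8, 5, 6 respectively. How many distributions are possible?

Without the upper bounds there are C(12,3) = 220 ways to split 9 among 4 bins.
Subtract solutions that violate a single cap (substitute x_i' = x_i − (cap_i+1)): x_1 ≥ 6 gives C(6,3) = 20; x_2 ≥ 9 gives C(3,3) = 1; x_3 ≥ 6 gives C(6,3) = 20; x_4 ≥ 7 gives C(5,3) = 10. Together 51.
No two caps can be exceeded simultaneously, so the pair terms are all 0.
By inclusion–exclusion the count is 220 − 51 + 0 = 169.

169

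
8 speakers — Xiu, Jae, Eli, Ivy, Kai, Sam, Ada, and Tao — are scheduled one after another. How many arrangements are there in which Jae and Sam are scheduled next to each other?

10080

Glue Jae and Sam into one block (2 internal orders), leaving 7 units to arrange in a row.
That gives 2 × 7! = 2 × 5040 = 10080.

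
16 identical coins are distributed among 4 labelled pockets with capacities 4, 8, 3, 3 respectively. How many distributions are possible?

By stars and bars, unrestricted non-negative solutions to x_1+…+x_4 = 16 number C(16+3,3) = 969.
Subtract solutions that violate a single cap (substitute x_i' = x_i − (cap_i+1)): x_1 ≥ 5 gives C(14,3) = 364; x_2 ≥ 9 gives C(10,3) = 120; x_3 ≥ 4 gives C(15,3) = 455; x_4 ≥ 4 gives C(15,3) = 455. Together 1394.
Add back pairs where two caps are both exceeded: 10 + 120 + 120 + 20 + 20 + 165 = 455.
Subtract triples: 0 + 0 + 20 + 0 = 20.
By inclusion–exclusion the count is 969 − 1394 + 455 − 20 = 10.

10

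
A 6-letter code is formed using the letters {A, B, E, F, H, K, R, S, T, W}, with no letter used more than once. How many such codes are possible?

151200

With no repetition, fill the 6 letters in order: 10 choices, then 9, down to 5.
10 × 9 × 8 × 7 × 6 × 5 = 151200.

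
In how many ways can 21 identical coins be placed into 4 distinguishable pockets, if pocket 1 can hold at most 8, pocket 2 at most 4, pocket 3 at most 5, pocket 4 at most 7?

Without the upper bounds there are C(24,3) = 2024 ways to split 21 among 4 pockets.
Subtract solutions that violate a single cap (substitute x_i' = x_i − (cap_i+1)): x_1 ≥ 9 gives C(15,3) = 455; x_2 ≥ 5 gives C(19,3) = 969; x_3 ≥ 6 gives C(18,3) = 816; x_4 ≥ 8 gives C(16,3) = 560. Together 2800.
Add back pairs where two caps are both exceeded: 120 + 84 + 35 + 286 + 165 + 120 = 810.
Subtract triples: 4 + 0 + 0 + 10 = 14.
By inclusion–exclusion the count is 2024 − 2800 + 810 − 14 = 20.

20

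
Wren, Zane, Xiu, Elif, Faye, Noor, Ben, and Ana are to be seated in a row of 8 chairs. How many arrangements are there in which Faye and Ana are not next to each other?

30240

There are 8! = 40320 arrangements in all. If Faye and Ana are adjacent, merging them into one block gives 2·(7)! = 10080 arrangements.
So 40320 − 10080 = 30240 arrangements keep them apart.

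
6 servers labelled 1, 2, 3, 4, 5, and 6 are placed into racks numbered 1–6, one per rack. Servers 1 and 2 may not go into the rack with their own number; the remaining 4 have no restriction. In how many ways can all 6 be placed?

Let Aᵢ (for i ∈ {1, 2}) be the placements that put server i in its forbidden rack. Any j of these fix j positions, leaving (6−j)! ways to fill the rest, and there are C(2,j) ways to pick which j.
By inclusion–exclusion, the number of valid placements is Σ_{j=0}^{2} (−1)^j C(2,j)·(6−j)!.
Computing: 720 − 240 + 24 = 504.

504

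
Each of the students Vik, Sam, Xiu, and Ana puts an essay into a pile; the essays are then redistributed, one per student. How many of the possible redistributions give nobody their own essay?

Let Aᵢ be the assignments in which student i gets their own essay. We want the size of the complement of A₁∪…∪A_4.
By inclusion–exclusion this is Σ_{j=0}^{4} (−1)^j C(4,j)·(4−j)!.
Computing: 24 − 24 + 12 − 4 + 1 = 9.

9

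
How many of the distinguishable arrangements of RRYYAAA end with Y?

Fix Y in the last position and arrange the remaining 6 letters.
Those 6 letters have A appearing 3 times and R appearing twice, giving (6)!/(3!·2!) = 60.

60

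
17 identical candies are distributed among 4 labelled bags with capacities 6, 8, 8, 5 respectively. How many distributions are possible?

Ignoring the caps, the number of non-negative solutions to x_1+…+x_4 = 17 is C(20,3) = 1140.
Subtract solutions that violate a single cap (substitute x_i' = x_i − (cap_i+1)): x_1 ≥ 7 gives C(13,3) = 286; x_2 ≥ 9 gives C(11,3) = 165; x_3 ≥ 9 gives C(11,3) = 165; x_4 ≥ 6 gives C(14,3) = 364. Together 980.
Add back pairs where two caps are both exceeded: 4 + 4 + 35 + 0 + 10 + 10 = 63.
By inclusion–exclusion the count is 1140 − 980 + 63 = 223.

223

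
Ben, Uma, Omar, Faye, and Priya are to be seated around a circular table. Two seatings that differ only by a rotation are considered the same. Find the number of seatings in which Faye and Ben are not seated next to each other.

12

Without the restriction there are (4)! = 24 seatings.
Seatings with Faye beside Ben: treat them as a block with 2 internal orders, giving 2 × (3)! = 12.
Subtracting, 24 − 12 = 12.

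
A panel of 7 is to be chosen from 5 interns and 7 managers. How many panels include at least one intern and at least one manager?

Total 7-person selections from all 12: C(12,7) = 792.
Subtract selections that omit an entire group: no interns → C(7,7) = 1; no managers → C(5,7) = 0.
Both groups omitted at once is impossible, so 792 − 1 = 791.

791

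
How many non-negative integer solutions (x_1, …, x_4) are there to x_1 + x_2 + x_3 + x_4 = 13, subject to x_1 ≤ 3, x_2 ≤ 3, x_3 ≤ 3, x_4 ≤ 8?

32

Without the upper bounds there are C(16,3) = 560 ways to split 13 among 4 variables.
Subtract solutions that violate a single cap (substitute x_i' = x_i − (cap_i+1)): x_1 ≥ 4 gives C(12,3) = 220; x_2 ≥ 4 gives C(12,3) = 220; x_3 ≥ 4 gives C(12,3) = 220; x_4 ≥ 9 gives C(7,3) = 35. Together 695.
Add back pairs where two caps are both exceeded: 56 + 56 + 1 + 56 + 1 + 1 = 171.
Subtract triples: 4 + 0 + 0 + 0 = 4.
By inclusion–exclusion the count is 560 − 695 + 171 − 4 = 32.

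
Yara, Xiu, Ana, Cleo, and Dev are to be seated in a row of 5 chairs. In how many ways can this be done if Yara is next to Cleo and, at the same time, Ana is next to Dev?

24

Treat {Yara,Cleo} as one block (2 orders) and {Ana,Dev} as another (2 orders).
That leaves 3 units to arrange: 2 × 2 × 3! = 4 × 6 = 24.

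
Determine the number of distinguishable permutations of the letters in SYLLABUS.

10080

Letter multiplicities in SYLLABUS: A×1, B×1, L×2, S×2, U×1, Y×1.
So there are 8! / (2!·2!) = 10080 distinguishable arrangements.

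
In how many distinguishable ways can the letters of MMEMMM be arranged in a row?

6

Letter multiplicities in MMEMMM: E×1, M×5.
Dividing 6! = 720 by 5! = 120 for the repeated letters gives 6.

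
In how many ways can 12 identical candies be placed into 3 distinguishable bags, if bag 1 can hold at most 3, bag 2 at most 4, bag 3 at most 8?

10

Without the upper bounds there are C(14,2) = 91 ways to split 12 among 3 bags.
Subtract solutions that violate a single cap (substitute x_i' = x_i − (cap_i+1)): x_1 ≥ 4 gives C(10,2) = 45; x_2 ≥ 5 gives C(9,2) = 36; x_3 ≥ 9 gives C(5,2) = 10. Together 91.
Add back pairs where two caps are both exceeded: 10 + 0 + 0 = 10.
By inclusion–exclusion the count is 91 − 91 + 10 = 10.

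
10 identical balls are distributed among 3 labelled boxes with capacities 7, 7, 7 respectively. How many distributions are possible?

By stars and bars, unrestricted non-negative solutions to x_1+…+x_3 = 10 number C(10+2,2) = 66.
Subtract solutions that violate a single cap (substitute x_i' = x_i − (cap_i+1)): x_1 ≥ 8 gives C(4,2) = 6; x_2 ≥ 8 gives C(4,2) = 6; x_3 ≥ 8 gives C(4,2) = 6. Together 18.
No two caps can be exceeded simultaneously, so the pair terms are all 0.
By inclusion–exclusion the count is 66 − 18 + 0 = 48.

48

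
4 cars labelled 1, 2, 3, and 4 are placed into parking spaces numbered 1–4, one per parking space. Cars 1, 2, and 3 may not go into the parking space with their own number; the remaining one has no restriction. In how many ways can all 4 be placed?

Let Aᵢ (for i ∈ {1, 2, 3}) be the placements that put car i in its forbidden parking space. Any j of these fix j positions, leaving (4−j)! ways to fill the rest, and there are C(3,j) ways to pick which j.
By inclusion–exclusion, the number of valid placements is Σ_{j=0}^{3} (−1)^j C(3,j)·(4−j)!.
Computing: 24 − 18 + 6 − 1 = 11.

11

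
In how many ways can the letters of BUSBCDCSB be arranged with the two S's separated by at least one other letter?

There are 9!/(3!·2!·2!) = 15120 arrangements of BUSBCDCSB in total.
Arrangements with the S's together: treat SS as one letter, giving (8)!/(3!·2!) = 3360.
Hence 15120 − 3360 = 11760.

11760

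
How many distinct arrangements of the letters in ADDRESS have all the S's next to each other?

360

Treat the 2 copies of S as a single block. The multiset to arrange is then {SS, A, D, D, E, R}, 6 items in all.
That gives (6)!/(2!) = 360 arrangements.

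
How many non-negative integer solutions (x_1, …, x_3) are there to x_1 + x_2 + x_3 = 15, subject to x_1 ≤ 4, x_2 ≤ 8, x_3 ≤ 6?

Without the upper bounds there are C(17,2) = 136 ways to split 15 among 3 variables.
Subtract solutions that violate a single cap (substitute x_i' = x_i − (cap_i+1)): x_1 ≥ 5 gives C(12,2) = 66; x_2 ≥ 9 gives C(8,2) = 28; x_3 ≥ 7 gives C(10,2) = 45. Together 139.
Add back pairs where two caps are both exceeded: 3 + 10 + 0 = 13.
By inclusion–exclusion the count is 136 − 139 + 13 = 10.

10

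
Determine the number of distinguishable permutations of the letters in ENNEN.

10

The 5 letters of ENNEN have repeats: E appearing twice and N appearing 3 times.
Dividing 5! = 120 by 3!·2! = 12 for the repeated letters gives 10.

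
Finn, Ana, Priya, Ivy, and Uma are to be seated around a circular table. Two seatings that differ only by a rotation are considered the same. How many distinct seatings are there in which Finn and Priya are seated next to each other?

12

Treat {Finn, Priya} as one unit (2 internal orders) and seat the resulting 4 units around the table: (3)! circular arrangements.
So 2 × (3)! = 2 × 6 = 12.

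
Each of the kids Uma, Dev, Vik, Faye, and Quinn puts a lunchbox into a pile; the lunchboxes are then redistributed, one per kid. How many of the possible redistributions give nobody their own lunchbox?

44

This is the derangement count D_5: permutations of 5 items with no fixed point.
By inclusion–exclusion this is Σ_{j=0}^{5} (−1)^j C(5,j)·(5−j)!.
Computing: 120 − 120 + 60 − 20 + 5 − 1 = 44.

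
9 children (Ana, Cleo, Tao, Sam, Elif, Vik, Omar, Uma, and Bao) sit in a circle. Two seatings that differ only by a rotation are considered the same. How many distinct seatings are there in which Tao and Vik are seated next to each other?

Treat {Tao, Vik} as one unit (2 internal orders) and seat the resulting 8 units around the table: (7)! circular arrangements.
So 2 × (7)! = 2 × 5040 = 10080.

10080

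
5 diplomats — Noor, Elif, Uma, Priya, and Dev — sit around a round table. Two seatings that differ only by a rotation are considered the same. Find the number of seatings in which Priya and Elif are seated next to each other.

Treat {Priya, Elif} as one unit (2 internal orders) and seat the resulting 4 units around the table: (3)! circular arrangements.
So 2 × (3)! = 2 × 6 = 12.

12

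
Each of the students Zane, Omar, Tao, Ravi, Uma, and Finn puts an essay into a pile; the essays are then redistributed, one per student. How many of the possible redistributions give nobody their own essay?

265

This is the derangement count D_6: permutations of 6 items with no fixed point.
By inclusion–exclusion this is Σ_{j=0}^{6} (−1)^j C(6,j)·(6−j)!.
Computing: 720 − 720 + 360 − 120 + 30 − 6 + 1 = 265.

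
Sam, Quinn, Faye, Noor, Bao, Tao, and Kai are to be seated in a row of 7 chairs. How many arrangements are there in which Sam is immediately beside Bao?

1440

Treat {Sam, Bao} as a single unit. There are 6 units to order, and the pair itself can be ordered 2 ways.
So the count is 2·(6)! = 1440.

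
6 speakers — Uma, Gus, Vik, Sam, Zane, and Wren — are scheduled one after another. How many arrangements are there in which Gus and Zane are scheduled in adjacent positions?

Place the 4 others and the Gus-Zane pair as 5 objects in a line; the pair has 2 internal arrangements.
So the count is 2·(5)! = 240.

240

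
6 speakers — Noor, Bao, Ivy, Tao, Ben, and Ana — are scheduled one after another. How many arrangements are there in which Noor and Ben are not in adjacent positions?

There are 6! = 720 arrangements in all. If Noor and Ben are adjacent, merging them into one block gives 2·(5)! = 240 arrangements.
So 720 − 240 = 480 arrangements keep them apart.

480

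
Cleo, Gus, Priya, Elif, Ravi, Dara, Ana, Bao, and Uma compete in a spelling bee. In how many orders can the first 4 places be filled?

There are 9 choices for 1st place, 8 for 2nd, and so on down to 6 for position 4.
That gives 9 × 8 × 7 × 6 = 3024.

3024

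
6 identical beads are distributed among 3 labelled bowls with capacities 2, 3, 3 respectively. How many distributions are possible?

6

Without the upper bounds there are C(8,2) = 28 ways to split 6 among 3 bowls.
Subtract solutions that violate a single cap (substitute x_i' = x_i − (cap_i+1)): x_1 ≥ 3 gives C(5,2) = 10; x_2 ≥ 4 gives C(4,2) = 6; x_3 ≥ 4 gives C(4,2) = 6. Together 22.
No two caps can be exceeded simultaneously, so the pair terms are all 0.
By inclusion–exclusion the count is 28 − 22 + 0 = 6.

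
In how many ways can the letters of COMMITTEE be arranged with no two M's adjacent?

Total arrangements of COMMITTEE: 9!/(2!·2!·2!) = 45360.
If the two M's are adjacent, glue them into one block, leaving 8 items to arrange: (8)!/(2!·2!) = 10080 ways.
Subtracting, 45360 − 10080 = 35280 arrangements keep the M's apart.

35280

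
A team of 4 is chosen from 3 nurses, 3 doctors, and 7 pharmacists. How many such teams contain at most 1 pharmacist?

155

Split by how many pharmacists are chosen (0 through 1).
Sum: C(7,0)·C(6,4) + C(7,1)·C(6,3) = 15 + 140 = 155.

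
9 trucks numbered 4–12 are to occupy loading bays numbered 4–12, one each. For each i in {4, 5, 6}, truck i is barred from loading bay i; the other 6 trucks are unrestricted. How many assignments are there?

256320

Let Aᵢ (for i ∈ {4, 5, 6}) be the placements that put truck i in its forbidden loading bay. Any j of these fix j positions, leaving (9−j)! ways to fill the rest, and there are C(3,j) ways to pick which j.
By inclusion–exclusion, the number of valid placements is Σ_{j=0}^{3} (−1)^j C(3,j)·(9−j)!.
Computing: 362880 − 120960 + 15120 − 720 = 256320.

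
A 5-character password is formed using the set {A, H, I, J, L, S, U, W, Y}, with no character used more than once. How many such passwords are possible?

15120

With no repetition, fill the 5 characters in order: 9 choices, then 8, down to 5.
9 × 8 × 7 × 6 × 5 = 15120.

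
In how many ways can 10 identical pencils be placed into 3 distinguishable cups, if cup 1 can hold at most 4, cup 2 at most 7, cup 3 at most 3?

Ignoring the caps, the number of non-negative solutions to x_1+…+x_3 = 10 is C(12,2) = 66.
Subtract solutions that violate a single cap (substitute x_i' = x_i − (cap_i+1)): x_1 ≥ 5 gives C(7,2) = 21; x_2 ≥ 8 gives C(4,2) = 6; x_3 ≥ 4 gives C(8,2) = 28. Together 55.
Add back pairs where two caps are both exceeded: 0 + 3 + 0 = 3.
By inclusion–exclusion the count is 66 − 55 + 3 = 14.

14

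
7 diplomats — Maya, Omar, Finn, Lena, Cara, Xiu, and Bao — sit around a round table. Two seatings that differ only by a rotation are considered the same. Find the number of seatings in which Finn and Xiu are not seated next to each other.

480

Without the restriction there are (6)! = 720 seatings.
Seatings with Finn beside Xiu: treat them as a block with 2 internal orders, giving 2 × (5)! = 240.
Subtracting, 720 − 240 = 480.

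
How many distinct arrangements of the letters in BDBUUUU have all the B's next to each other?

Treat the 2 copies of B as a single block. The multiset to arrange is then {BB, D, U, U, U, U}, 6 items in all.
That gives (6)!/(4!) = 30 arrangements.

30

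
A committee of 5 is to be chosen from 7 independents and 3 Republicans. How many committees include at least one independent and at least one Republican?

Total 5-person selections from all 10: C(10,5) = 252.
Subtract selections that omit an entire group: no independents → C(3,5) = 0; no Republicans → C(7,5) = 21.
Both groups omitted at once is impossible, so 252 − 21 = 231.

231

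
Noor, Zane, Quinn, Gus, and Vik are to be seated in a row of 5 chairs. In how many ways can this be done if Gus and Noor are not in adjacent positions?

Of the 5! = 120 arrangements, those with Gus and Noor adjacent number 2 × 4! = 48 (treat the pair as a block with 2 internal orders).
Complementary counting: 120 − 48 = 72.

72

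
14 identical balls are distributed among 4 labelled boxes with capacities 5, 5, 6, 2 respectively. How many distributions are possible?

31

Ignoring the caps, the number of non-negative solutions to x_1+…+x_4 = 14 is C(17,3) = 680.
Subtract solutions that violate a single cap (substitute x_i' = x_i − (cap_i+1)): x_1 ≥ 6 gives C(11,3) = 165; x_2 ≥ 6 gives C(11,3) = 165; x_3 ≥ 7 gives C(10,3) = 120; x_4 ≥ 3 gives C(14,3) = 364. Together 814.
Add back pairs where two caps are both exceeded: 10 + 4 + 56 + 4 + 56 + 35 = 165.
By inclusion–exclusion the count is 680 − 814 + 165 = 31.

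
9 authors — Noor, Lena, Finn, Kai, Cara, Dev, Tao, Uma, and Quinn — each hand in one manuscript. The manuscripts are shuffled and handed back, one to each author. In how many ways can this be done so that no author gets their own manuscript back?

Let Aᵢ be the assignments in which author i gets their own manuscript. We want the size of the complement of A₁∪…∪A_9.
By inclusion–exclusion this is Σ_{j=0}^{9} (−1)^j C(9,j)·(9−j)!.
Computing: 362880 − 362880 + 181440 − 60480 + 15120 − 3024 + 504 − 72 + 9 − 1 = 133496.

133496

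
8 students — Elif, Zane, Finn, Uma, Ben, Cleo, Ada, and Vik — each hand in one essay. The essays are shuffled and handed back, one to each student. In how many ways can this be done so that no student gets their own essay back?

This is the derangement count D_8: permutations of 8 items with no fixed point.
By inclusion–exclusion this is Σ_{j=0}^{8} (−1)^j C(8,j)·(8−j)!.
Computing: 40320 − 40320 + 20160 − 6720 + 1680 − 336 + 56 − 8 + 1 = 14833.

14833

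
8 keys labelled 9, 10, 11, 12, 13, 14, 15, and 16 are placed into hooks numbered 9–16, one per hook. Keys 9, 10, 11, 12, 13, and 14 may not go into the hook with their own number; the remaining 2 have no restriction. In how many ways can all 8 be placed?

18806

Let Aᵢ (for 9 ≤ i ≤ 14) be the placements that put key i in its forbidden hook. Any j of these fix j positions, leaving (8−j)! ways to fill the rest, and there are C(6,j) ways to pick which j.
By inclusion–exclusion, the number of valid placements is Σ_{j=0}^{6} (−1)^j C(6,j)·(8−j)!.
Computing: 40320 − 30240 + 10800 − 2400 + 360 − 36 + 2 = 18806.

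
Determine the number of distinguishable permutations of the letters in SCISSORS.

1680

The 8 letters of SCISSORS have repeats: S appearing 4 times.
So there are 8! / (4!) = 1680 distinguishable arrangements.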